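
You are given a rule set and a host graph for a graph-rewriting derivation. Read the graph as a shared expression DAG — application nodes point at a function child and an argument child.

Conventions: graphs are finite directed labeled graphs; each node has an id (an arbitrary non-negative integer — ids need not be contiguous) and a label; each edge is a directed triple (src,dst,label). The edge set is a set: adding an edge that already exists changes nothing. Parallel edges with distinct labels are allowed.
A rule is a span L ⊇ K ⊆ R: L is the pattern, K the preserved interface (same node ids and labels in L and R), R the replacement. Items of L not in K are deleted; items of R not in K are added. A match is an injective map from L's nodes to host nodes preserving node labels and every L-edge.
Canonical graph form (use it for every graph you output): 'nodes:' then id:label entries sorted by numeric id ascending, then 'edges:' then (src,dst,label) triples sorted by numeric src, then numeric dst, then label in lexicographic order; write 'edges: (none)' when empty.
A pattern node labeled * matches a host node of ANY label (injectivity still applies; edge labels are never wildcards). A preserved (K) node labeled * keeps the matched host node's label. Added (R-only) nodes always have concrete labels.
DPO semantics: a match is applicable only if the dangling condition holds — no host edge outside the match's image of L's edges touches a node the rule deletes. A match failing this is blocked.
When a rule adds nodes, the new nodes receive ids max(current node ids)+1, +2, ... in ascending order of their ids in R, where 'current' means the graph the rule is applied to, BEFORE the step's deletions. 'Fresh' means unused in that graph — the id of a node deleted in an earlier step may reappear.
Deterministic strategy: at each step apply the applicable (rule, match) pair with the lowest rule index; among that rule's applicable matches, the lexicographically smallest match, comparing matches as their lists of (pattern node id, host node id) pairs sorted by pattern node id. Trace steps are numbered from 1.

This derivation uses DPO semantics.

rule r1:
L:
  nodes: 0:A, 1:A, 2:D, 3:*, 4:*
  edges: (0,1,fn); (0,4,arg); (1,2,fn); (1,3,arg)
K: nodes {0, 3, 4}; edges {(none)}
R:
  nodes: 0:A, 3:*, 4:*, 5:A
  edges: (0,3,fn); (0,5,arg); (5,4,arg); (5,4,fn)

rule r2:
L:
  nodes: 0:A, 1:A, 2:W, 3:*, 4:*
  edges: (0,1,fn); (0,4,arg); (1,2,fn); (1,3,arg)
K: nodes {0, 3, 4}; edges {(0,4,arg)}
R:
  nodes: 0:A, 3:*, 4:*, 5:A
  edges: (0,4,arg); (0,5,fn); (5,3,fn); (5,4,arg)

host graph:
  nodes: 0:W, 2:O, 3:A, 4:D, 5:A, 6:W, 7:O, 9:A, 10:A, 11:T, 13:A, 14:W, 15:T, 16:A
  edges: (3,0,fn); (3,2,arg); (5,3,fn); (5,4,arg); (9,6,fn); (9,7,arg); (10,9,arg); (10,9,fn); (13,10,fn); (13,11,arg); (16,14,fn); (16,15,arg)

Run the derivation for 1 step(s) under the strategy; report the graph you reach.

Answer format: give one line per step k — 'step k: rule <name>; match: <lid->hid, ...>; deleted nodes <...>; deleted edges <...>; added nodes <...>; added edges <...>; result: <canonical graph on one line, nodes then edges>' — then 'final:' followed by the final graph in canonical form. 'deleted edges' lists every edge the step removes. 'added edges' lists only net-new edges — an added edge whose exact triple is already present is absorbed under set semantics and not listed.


step 1: rule r2; match: 0->5, 1->3, 2->0, 3->2, 4->4; deleted nodes 0, 3; deleted edges (3,0,fn); (3,2,arg); (5,3,fn); added nodes 17; added edges (5,17,fn); (17,2,fn); (17,4,arg); result: nodes: 2:O, 4:D, 5:A, 6:W, 7:O, 9:A, 10:A, 11:T, 13:A, 14:W, 15:T, 16:A, 17:A edges: (5,4,arg); (5,17,fn); (9,6,fn); (9,7,arg); (10,9,arg); (10,9,fn); (13,10,fn); (13,11,arg); (16,14,fn); (16,15,arg); (17,2,fn); (17,4,arg)
final:
nodes: 2:O, 4:D, 5:A, 6:W, 7:O, 9:A, 10:A, 11:T, 13:A, 14:W, 15:T, 16:A, 17:A
edges: (5,4,arg); (5,17,fn); (9,6,fn); (9,7,arg); (10,9,arg); (10,9,fn); (13,10,fn); (13,11,arg); (16,14,fn); (16,15,arg); (17,2,fn); (17,4,arg)


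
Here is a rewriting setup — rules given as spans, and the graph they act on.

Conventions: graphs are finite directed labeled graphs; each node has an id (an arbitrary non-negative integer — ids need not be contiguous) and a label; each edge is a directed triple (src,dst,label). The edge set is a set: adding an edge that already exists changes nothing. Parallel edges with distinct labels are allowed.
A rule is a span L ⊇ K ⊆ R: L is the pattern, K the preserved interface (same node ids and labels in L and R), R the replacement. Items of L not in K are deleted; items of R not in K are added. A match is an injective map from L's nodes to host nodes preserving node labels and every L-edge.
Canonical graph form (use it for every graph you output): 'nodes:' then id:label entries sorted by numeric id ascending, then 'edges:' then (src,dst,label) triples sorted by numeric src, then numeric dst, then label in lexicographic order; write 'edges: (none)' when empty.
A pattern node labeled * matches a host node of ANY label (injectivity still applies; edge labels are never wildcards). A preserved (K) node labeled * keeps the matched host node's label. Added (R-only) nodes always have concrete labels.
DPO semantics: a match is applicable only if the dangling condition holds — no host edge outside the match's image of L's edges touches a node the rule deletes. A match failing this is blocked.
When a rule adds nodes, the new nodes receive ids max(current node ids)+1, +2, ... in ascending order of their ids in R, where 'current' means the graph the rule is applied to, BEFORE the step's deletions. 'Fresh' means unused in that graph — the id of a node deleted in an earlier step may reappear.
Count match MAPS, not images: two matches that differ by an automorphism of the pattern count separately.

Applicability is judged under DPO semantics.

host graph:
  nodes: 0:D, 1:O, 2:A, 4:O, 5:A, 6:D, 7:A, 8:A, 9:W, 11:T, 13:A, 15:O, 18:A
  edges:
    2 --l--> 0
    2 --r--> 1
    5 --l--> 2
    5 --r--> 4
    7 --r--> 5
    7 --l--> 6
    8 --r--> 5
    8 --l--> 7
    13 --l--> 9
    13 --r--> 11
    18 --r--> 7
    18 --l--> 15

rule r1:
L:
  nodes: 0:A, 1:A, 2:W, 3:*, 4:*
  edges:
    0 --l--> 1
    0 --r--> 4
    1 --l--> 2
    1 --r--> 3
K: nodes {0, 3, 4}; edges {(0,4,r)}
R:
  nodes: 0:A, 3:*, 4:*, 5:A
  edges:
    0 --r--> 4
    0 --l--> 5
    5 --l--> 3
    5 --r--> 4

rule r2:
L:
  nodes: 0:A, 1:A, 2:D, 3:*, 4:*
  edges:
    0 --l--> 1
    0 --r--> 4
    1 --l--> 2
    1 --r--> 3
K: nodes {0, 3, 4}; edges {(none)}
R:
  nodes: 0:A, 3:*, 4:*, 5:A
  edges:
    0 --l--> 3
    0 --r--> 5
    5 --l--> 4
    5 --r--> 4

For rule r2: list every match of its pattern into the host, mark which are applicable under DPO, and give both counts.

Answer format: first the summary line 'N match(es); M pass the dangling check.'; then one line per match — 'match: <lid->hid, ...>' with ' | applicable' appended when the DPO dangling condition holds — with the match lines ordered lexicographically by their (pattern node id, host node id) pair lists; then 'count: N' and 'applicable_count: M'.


1 match(es); 1 pass the dangling check.
match: 0->5, 1->2, 2->0, 3->1, 4->4 | applicable
count: 1
applicable_count: 1


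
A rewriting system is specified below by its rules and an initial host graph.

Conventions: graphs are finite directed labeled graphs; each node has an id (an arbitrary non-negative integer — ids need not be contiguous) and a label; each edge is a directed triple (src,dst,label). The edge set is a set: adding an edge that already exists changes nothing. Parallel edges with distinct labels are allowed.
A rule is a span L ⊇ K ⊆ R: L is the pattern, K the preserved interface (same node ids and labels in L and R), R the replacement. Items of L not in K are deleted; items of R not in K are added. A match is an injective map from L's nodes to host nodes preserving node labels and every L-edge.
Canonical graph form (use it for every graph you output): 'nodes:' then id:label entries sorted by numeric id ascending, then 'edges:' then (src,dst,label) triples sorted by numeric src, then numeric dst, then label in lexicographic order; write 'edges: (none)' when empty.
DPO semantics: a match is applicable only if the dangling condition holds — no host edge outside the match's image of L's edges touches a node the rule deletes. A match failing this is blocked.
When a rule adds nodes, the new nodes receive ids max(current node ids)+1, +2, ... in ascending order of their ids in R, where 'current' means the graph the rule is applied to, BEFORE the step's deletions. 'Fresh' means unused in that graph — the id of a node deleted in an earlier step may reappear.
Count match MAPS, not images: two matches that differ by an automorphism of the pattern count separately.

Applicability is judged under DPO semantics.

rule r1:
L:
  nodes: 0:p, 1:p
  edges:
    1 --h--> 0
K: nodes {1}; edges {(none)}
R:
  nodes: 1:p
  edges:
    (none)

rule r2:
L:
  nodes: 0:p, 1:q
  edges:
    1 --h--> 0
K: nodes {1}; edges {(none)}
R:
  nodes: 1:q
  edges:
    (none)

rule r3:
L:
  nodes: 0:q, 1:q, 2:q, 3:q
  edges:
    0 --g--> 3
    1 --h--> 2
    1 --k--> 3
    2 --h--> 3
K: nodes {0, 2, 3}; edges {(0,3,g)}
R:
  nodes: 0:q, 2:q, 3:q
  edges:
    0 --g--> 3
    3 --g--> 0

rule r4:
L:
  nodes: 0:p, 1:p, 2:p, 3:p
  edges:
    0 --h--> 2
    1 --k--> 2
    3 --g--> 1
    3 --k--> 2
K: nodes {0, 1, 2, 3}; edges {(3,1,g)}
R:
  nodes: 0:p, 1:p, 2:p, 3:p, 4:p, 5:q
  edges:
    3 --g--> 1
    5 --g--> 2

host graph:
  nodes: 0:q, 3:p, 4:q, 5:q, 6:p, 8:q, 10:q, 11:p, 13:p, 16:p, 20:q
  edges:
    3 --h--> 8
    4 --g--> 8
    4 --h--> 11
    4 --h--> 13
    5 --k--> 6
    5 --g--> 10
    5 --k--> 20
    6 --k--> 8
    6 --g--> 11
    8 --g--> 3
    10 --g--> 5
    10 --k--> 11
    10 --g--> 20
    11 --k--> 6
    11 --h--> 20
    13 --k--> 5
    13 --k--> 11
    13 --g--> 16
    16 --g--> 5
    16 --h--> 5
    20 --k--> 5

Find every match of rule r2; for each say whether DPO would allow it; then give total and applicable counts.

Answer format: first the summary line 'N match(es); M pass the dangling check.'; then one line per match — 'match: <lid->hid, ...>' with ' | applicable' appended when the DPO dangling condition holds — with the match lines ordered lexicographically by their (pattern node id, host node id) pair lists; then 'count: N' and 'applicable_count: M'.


2 match(es); 0 pass the dangling check.
match: 0->11, 1->4
match: 0->13, 1->4
count: 2
applicable_count: 0


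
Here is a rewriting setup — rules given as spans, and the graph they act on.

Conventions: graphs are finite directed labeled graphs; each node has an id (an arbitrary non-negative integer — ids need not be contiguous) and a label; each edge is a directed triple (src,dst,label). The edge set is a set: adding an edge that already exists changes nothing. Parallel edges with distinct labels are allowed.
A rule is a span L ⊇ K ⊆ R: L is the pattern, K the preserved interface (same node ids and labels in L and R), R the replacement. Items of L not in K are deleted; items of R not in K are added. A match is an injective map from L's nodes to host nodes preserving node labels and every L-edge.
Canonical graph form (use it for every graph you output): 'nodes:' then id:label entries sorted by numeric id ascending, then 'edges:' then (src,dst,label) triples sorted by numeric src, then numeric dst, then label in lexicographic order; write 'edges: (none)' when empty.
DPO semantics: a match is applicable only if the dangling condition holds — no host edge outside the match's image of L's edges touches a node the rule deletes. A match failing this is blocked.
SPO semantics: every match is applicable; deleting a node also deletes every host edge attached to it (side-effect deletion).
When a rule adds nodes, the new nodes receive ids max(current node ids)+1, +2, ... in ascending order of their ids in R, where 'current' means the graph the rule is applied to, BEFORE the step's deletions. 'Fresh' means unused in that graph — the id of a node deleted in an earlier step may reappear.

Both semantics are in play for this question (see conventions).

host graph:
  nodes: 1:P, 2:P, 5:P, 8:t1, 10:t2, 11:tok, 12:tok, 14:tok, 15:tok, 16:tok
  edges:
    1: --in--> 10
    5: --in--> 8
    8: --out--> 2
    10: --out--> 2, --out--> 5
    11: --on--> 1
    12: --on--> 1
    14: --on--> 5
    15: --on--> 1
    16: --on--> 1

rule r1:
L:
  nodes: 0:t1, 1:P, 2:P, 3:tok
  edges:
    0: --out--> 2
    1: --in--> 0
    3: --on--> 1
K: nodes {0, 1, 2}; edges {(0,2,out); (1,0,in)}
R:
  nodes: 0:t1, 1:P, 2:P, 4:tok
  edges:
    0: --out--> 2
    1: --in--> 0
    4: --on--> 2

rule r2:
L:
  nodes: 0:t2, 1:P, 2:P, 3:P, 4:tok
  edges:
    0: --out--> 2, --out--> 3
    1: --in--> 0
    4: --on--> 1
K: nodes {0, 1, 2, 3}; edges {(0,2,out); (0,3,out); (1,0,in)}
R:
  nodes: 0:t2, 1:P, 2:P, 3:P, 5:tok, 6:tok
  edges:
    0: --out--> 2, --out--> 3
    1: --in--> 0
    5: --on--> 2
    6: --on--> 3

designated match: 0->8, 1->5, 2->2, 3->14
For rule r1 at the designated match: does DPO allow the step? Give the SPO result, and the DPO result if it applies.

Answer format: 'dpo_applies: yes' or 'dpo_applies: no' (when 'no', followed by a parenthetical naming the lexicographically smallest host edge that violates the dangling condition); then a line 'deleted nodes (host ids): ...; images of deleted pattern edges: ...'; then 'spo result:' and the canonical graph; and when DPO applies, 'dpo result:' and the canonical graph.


dpo_applies: yes
deleted nodes (host ids): 14; images of deleted pattern edges: (14,5,on)
spo result:
nodes: 1:P, 2:P, 5:P, 8:t1, 10:t2, 11:tok, 12:tok, 15:tok, 16:tok, 17:tok
edges: (1,10,in); (5,8,in); (8,2,out); (10,2,out); (10,5,out); (11,1,on); (12,1,on); (15,1,on); (16,1,on); (17,2,on)
dpo result:
nodes: 1:P, 2:P, 5:P, 8:t1, 10:t2, 11:tok, 12:tok, 15:tok, 16:tok, 17:tok
edges: (1,10,in); (5,8,in); (8,2,out); (10,2,out); (10,5,out); (11,1,on); (12,1,on); (15,1,on); (16,1,on); (17,2,on)


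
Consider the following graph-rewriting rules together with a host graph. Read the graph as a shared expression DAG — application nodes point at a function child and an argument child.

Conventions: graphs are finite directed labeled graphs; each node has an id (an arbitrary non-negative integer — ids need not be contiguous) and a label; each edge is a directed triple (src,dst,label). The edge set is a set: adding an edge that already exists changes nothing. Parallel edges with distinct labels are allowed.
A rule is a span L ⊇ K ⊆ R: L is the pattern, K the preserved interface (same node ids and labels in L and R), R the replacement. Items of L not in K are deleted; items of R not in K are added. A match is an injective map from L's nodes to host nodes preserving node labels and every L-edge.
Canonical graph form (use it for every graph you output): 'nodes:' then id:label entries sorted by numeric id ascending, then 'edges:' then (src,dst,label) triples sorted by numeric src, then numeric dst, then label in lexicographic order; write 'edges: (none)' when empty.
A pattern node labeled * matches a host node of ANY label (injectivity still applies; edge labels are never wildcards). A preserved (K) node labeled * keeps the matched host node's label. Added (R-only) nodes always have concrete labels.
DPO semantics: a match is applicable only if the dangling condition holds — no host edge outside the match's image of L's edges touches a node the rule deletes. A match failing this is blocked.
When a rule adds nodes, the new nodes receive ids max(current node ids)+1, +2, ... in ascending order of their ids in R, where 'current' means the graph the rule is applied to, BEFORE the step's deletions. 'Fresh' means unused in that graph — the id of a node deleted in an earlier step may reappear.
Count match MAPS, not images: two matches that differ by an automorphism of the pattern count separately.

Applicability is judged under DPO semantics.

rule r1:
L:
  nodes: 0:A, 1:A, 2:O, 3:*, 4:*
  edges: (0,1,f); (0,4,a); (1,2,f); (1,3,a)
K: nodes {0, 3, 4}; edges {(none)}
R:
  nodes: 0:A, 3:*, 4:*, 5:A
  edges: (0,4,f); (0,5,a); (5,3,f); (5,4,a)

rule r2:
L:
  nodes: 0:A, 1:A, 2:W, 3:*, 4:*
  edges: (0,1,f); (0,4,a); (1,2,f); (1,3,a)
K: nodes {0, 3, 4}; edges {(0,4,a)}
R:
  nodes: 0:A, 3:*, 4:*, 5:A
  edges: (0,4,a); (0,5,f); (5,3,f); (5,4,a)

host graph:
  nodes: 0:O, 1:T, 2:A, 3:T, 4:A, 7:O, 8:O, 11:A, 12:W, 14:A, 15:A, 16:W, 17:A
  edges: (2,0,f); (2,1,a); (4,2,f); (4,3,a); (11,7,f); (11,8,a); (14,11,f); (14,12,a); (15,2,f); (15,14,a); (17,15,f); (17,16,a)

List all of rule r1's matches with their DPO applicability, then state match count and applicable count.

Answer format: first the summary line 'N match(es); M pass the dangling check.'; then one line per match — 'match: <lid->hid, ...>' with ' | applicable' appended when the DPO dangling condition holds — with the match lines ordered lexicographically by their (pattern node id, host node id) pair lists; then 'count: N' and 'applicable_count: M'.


3 match(es); 1 pass the dangling check.
match: 0->4, 1->2, 2->0, 3->1, 4->3
match: 0->14, 1->11, 2->7, 3->8, 4->12 | applicable
match: 0->15, 1->2, 2->0, 3->1, 4->14
count: 3
applicable_count: 1


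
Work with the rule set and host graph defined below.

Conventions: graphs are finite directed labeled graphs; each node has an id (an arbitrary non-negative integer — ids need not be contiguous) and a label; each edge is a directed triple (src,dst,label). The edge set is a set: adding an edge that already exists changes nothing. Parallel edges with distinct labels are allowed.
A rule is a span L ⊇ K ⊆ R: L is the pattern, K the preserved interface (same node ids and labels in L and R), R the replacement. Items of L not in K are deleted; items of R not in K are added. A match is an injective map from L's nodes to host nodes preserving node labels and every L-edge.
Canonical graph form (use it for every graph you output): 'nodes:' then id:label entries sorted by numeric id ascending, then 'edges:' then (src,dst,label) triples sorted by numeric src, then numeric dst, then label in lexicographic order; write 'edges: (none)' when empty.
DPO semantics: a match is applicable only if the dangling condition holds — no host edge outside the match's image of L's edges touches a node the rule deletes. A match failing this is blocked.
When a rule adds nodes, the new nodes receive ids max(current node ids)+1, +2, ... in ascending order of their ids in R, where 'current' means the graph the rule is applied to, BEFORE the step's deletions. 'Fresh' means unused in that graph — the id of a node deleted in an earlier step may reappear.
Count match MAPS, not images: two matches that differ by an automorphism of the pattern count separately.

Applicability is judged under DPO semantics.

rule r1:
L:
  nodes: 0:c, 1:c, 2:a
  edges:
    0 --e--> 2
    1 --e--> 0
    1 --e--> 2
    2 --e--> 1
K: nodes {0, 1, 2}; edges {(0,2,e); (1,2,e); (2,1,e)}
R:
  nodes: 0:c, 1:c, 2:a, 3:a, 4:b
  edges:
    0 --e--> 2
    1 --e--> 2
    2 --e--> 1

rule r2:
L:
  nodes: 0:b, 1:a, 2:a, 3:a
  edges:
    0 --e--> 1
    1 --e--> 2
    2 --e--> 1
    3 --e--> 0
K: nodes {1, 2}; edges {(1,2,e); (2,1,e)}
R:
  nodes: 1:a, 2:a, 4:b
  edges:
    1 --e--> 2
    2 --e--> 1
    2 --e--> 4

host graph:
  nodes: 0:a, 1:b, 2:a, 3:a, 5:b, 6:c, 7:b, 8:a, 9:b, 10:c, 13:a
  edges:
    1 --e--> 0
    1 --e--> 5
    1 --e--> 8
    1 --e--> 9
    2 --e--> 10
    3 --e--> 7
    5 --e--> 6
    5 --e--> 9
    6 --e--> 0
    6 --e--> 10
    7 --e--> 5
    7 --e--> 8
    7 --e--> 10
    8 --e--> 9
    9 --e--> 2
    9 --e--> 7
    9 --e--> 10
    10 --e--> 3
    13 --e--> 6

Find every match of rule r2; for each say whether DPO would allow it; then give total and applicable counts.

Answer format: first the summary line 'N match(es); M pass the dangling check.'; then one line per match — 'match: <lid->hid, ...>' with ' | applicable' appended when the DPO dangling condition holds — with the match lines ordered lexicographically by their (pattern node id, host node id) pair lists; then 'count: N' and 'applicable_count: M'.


0 match(es); 0 pass the dangling check.
count: 0
applicable_count: 0


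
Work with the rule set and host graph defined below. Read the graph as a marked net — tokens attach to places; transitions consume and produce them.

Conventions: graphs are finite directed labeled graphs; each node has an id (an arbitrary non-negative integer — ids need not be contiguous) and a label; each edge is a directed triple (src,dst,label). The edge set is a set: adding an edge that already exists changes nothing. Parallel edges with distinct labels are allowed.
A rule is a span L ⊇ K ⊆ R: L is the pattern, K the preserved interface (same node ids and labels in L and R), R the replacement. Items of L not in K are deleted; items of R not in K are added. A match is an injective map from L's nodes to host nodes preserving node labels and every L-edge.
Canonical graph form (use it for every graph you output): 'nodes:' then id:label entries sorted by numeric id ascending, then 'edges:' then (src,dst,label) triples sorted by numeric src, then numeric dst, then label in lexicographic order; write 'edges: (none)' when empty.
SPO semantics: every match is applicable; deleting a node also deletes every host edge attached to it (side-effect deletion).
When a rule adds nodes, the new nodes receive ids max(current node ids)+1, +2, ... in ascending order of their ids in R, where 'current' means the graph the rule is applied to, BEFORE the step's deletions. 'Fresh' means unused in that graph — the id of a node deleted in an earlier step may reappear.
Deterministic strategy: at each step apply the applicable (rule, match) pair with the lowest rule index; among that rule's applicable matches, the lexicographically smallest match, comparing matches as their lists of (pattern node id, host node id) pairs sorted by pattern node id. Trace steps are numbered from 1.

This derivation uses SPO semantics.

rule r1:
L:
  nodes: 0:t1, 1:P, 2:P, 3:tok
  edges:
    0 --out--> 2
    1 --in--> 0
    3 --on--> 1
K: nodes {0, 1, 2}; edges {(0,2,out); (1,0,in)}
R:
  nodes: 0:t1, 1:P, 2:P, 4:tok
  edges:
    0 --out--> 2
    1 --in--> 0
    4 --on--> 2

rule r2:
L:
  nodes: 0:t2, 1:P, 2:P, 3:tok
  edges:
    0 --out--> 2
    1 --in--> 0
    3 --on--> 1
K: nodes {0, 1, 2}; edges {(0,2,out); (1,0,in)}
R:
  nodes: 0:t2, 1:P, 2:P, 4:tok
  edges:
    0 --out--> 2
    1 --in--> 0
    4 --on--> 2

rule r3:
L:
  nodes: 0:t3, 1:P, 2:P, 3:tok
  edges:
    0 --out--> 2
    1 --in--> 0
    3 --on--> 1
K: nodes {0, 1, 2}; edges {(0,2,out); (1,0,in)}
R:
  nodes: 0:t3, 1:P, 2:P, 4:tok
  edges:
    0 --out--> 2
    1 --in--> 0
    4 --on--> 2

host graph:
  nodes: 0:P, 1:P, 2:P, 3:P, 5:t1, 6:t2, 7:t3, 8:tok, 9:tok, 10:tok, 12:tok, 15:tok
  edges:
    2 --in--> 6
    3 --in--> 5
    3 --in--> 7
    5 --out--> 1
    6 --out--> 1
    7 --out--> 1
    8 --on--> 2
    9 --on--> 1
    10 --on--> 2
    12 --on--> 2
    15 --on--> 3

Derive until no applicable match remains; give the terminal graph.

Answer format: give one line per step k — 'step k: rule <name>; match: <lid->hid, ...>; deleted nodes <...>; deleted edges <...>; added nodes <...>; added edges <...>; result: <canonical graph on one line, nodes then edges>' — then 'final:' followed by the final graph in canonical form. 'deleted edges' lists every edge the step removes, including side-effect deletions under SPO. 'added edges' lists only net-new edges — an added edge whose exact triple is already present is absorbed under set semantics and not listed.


step 1: rule r1; match: 0->5, 1->3, 2->1, 3->15; deleted nodes 15; deleted edges (15,3,on); added nodes 16; added edges (16,1,on); result: nodes: 0:P, 1:P, 2:P, 3:P, 5:t1, 6:t2, 7:t3, 8:tok, 9:tok, 10:tok, 12:tok, 16:tok edges: (2,6,in); (3,5,in); (3,7,in); (5,1,out); (6,1,out); (7,1,out); (8,2,on); (9,1,on); (10,2,on); (12,2,on); (16,1,on)
step 2: rule r2; match: 0->6, 1->2, 2->1, 3->8; deleted nodes 8; deleted edges (8,2,on); added nodes 17; added edges (17,1,on); result: nodes: 0:P, 1:P, 2:P, 3:P, 5:t1, 6:t2, 7:t3, 9:tok, 10:tok, 12:tok, 16:tok, 17:tok edges: (2,6,in); (3,5,in); (3,7,in); (5,1,out); (6,1,out); (7,1,out); (9,1,on); (10,2,on); (12,2,on); (16,1,on); (17,1,on)
step 3: rule r2; match: 0->6, 1->2, 2->1, 3->10; deleted nodes 10; deleted edges (10,2,on); added nodes 18; added edges (18,1,on); result: nodes: 0:P, 1:P, 2:P, 3:P, 5:t1, 6:t2, 7:t3, 9:tok, 12:tok, 16:tok, 17:tok, 18:tok edges: (2,6,in); (3,5,in); (3,7,in); (5,1,out); (6,1,out); (7,1,out); (9,1,on); (12,2,on); (16,1,on); (17,1,on); (18,1,on)
step 4: rule r2; match: 0->6, 1->2, 2->1, 3->12; deleted nodes 12; deleted edges (12,2,on); added nodes 19; added edges (19,1,on); result: nodes: 0:P, 1:P, 2:P, 3:P, 5:t1, 6:t2, 7:t3, 9:tok, 16:tok, 17:tok, 18:tok, 19:tok edges: (2,6,in); (3,5,in); (3,7,in); (5,1,out); (6,1,out); (7,1,out); (9,1,on); (16,1,on); (17,1,on); (18,1,on); (19,1,on)
final:
nodes: 0:P, 1:P, 2:P, 3:P, 5:t1, 6:t2, 7:t3, 9:tok, 16:tok, 17:tok, 18:tok, 19:tok
edges: (2,6,in); (3,5,in); (3,7,in); (5,1,out); (6,1,out); (7,1,out); (9,1,on); (16,1,on); (17,1,on); (18,1,on); (19,1,on)


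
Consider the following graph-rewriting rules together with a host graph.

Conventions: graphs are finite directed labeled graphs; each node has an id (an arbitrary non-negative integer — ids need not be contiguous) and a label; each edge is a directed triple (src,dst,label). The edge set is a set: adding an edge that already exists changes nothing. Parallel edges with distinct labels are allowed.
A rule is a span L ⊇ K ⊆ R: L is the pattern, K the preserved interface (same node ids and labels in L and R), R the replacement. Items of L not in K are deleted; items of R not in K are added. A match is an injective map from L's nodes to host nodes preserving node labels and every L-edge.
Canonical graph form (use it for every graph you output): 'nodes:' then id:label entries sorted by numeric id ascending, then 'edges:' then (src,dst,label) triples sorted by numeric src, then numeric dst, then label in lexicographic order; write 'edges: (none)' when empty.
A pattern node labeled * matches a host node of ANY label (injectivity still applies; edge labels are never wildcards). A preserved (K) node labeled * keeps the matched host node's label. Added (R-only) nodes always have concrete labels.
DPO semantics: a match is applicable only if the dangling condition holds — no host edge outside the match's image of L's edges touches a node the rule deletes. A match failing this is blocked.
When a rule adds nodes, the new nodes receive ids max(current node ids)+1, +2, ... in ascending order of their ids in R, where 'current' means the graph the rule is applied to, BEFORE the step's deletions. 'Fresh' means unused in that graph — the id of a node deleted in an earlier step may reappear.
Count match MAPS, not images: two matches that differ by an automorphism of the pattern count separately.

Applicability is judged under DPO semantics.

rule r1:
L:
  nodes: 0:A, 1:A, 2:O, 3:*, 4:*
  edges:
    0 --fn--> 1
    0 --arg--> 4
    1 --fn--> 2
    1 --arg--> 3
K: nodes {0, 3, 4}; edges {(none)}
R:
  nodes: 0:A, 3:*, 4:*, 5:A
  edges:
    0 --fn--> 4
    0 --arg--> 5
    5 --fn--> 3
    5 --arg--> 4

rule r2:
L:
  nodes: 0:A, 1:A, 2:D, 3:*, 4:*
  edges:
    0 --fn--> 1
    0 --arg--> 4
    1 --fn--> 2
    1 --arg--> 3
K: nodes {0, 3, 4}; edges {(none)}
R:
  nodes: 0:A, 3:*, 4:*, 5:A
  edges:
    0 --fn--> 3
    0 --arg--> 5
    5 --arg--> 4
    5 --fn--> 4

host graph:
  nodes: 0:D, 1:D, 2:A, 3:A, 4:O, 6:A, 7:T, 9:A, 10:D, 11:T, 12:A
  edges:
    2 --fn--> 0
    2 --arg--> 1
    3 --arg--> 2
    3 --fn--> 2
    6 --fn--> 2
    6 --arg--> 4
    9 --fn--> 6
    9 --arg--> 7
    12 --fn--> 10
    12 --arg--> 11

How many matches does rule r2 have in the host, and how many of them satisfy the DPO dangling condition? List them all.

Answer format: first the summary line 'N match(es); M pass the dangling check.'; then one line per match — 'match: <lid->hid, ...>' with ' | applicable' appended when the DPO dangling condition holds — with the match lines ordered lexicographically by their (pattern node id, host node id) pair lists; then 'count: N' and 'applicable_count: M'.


1 match(es); 0 pass the dangling check.
match: 0->6, 1->2, 2->0, 3->1, 4->4
count: 1
applicable_count: 0


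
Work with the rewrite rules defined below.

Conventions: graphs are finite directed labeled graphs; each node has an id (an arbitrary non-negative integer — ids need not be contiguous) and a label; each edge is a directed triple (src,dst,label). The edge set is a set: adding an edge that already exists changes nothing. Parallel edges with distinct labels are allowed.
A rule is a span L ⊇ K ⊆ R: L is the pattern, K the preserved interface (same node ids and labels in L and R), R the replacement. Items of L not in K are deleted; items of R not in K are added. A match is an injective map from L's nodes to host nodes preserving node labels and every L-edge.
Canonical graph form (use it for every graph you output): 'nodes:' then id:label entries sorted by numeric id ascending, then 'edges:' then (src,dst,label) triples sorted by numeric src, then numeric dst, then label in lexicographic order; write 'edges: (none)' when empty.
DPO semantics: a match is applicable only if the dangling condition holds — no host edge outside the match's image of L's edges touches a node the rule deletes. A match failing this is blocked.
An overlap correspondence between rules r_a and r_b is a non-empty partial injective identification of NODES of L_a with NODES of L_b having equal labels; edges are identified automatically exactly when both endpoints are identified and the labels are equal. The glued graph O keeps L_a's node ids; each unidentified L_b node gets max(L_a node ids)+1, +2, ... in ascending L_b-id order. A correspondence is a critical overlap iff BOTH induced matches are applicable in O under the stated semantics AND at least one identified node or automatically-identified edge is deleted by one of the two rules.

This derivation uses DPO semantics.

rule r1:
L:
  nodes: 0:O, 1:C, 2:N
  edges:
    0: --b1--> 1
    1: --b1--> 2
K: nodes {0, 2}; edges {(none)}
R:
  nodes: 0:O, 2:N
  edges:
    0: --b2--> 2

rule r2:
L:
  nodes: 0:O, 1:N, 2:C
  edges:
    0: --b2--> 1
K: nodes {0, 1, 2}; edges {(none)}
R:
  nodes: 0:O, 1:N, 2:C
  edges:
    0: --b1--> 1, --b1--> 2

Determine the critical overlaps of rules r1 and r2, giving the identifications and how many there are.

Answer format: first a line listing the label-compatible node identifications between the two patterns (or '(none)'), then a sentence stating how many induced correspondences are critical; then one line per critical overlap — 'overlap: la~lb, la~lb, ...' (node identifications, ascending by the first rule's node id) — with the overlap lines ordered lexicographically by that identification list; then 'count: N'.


label-compatible node identifications between L(r1) and L(r2): 0~0, 1~2, 2~1
4 of the induced correspondences are critical overlaps of r1 and r2.
overlap: 0~0, 1~2
overlap: 0~0, 1~2, 2~1
overlap: 1~2
overlap: 1~2, 2~1
count: 4


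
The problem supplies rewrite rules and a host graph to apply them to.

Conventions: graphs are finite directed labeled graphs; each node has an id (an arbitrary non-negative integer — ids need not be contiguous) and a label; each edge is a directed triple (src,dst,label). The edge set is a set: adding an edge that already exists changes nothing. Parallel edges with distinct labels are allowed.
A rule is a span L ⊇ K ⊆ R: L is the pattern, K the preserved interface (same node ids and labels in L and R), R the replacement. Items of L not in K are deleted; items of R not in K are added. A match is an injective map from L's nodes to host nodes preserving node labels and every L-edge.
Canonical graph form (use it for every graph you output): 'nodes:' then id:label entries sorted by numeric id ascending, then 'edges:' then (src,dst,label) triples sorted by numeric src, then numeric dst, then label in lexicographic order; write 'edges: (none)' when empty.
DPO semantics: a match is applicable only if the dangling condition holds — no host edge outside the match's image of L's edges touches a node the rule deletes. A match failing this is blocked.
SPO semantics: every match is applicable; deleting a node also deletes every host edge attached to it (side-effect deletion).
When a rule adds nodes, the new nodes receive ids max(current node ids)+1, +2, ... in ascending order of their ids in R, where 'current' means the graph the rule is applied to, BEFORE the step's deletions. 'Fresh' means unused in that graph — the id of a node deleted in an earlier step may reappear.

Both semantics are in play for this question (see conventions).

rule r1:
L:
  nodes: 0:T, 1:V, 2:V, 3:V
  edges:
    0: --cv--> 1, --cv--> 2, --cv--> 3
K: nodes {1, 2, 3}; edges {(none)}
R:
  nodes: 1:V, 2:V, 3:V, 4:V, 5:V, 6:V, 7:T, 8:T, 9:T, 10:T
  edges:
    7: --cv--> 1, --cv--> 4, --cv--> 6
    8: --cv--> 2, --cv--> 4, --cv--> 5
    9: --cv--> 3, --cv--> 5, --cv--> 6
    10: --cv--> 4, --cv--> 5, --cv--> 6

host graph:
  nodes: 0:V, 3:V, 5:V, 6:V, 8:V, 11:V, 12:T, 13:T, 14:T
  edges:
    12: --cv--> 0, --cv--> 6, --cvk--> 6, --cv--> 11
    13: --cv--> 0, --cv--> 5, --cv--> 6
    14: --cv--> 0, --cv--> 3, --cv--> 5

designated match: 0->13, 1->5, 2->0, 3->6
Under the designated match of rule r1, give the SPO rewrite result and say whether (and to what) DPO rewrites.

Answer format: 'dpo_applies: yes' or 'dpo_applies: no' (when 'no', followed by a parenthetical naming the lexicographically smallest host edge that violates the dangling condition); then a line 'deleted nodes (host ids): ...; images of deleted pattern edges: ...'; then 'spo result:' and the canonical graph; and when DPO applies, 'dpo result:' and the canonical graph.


dpo_applies: yes
deleted nodes (host ids): 13; images of deleted pattern edges: (13,0,cv); (13,5,cv); (13,6,cv)
spo result:
nodes: 0:V, 3:V, 5:V, 6:V, 8:V, 11:V, 12:T, 14:T, 15:V, 16:V, 17:V, 18:T, 19:T, 20:T, 21:T
edges: (12,0,cv); (12,6,cv); (12,6,cvk); (12,11,cv); (14,0,cv); (14,3,cv); (14,5,cv); (18,5,cv); (18,15,cv); (18,17,cv); (19,0,cv); (19,15,cv); (19,16,cv); (20,6,cv); (20,16,cv); (20,17,cv); (21,15,cv); (21,16,cv); (21,17,cv)
dpo result:
nodes: 0:V, 3:V, 5:V, 6:V, 8:V, 11:V, 12:T, 14:T, 15:V, 16:V, 17:V, 18:T, 19:T, 20:T, 21:T
edges: (12,0,cv); (12,6,cv); (12,6,cvk); (12,11,cv); (14,0,cv); (14,3,cv); (14,5,cv); (18,5,cv); (18,15,cv); (18,17,cv); (19,0,cv); (19,15,cv); (19,16,cv); (20,6,cv); (20,16,cv); (20,17,cv); (21,15,cv); (21,16,cv); (21,17,cv)


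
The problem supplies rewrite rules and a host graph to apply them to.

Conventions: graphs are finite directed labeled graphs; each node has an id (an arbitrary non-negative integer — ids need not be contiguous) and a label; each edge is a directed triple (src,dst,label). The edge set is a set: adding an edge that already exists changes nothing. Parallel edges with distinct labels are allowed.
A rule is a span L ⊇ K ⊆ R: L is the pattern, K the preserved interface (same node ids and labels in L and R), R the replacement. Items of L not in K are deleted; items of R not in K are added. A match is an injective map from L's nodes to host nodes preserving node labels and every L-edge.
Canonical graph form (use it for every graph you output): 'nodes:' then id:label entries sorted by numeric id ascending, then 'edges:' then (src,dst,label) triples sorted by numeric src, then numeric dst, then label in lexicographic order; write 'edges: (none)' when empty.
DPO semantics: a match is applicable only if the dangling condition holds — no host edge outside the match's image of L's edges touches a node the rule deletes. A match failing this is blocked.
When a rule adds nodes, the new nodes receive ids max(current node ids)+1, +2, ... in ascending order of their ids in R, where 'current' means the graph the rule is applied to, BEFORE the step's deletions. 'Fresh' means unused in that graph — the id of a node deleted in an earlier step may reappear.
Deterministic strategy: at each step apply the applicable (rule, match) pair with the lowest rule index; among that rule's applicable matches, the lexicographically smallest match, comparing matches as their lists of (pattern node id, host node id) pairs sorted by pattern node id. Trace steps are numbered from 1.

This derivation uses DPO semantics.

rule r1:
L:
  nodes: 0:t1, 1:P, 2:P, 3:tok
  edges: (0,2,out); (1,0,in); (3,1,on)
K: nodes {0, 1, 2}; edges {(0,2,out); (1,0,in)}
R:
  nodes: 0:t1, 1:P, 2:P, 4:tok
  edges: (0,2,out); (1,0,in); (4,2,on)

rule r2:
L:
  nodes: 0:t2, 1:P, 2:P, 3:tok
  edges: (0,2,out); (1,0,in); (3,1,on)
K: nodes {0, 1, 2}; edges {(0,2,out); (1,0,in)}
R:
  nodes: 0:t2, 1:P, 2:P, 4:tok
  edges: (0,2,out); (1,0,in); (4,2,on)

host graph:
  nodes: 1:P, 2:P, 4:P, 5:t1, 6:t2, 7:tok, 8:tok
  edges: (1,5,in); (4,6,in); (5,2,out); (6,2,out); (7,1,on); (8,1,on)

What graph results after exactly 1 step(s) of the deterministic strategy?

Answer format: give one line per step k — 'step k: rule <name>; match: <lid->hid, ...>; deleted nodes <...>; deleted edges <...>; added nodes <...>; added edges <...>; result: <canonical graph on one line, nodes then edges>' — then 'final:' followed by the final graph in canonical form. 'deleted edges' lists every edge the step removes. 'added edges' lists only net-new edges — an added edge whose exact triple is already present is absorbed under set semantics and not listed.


step 1: rule r1; match: 0->5, 1->1, 2->2, 3->7; deleted nodes 7; deleted edges (7,1,on); added nodes 9; added edges (9,2,on); result: nodes: 1:P, 2:P, 4:P, 5:t1, 6:t2, 8:tok, 9:tok edges: (1,5,in); (4,6,in); (5,2,out); (6,2,out); (8,1,on); (9,2,on)
final:
nodes: 1:P, 2:P, 4:P, 5:t1, 6:t2, 8:tok, 9:tok
edges: (1,5,in); (4,6,in); (5,2,out); (6,2,out); (8,1,on); (9,2,on)


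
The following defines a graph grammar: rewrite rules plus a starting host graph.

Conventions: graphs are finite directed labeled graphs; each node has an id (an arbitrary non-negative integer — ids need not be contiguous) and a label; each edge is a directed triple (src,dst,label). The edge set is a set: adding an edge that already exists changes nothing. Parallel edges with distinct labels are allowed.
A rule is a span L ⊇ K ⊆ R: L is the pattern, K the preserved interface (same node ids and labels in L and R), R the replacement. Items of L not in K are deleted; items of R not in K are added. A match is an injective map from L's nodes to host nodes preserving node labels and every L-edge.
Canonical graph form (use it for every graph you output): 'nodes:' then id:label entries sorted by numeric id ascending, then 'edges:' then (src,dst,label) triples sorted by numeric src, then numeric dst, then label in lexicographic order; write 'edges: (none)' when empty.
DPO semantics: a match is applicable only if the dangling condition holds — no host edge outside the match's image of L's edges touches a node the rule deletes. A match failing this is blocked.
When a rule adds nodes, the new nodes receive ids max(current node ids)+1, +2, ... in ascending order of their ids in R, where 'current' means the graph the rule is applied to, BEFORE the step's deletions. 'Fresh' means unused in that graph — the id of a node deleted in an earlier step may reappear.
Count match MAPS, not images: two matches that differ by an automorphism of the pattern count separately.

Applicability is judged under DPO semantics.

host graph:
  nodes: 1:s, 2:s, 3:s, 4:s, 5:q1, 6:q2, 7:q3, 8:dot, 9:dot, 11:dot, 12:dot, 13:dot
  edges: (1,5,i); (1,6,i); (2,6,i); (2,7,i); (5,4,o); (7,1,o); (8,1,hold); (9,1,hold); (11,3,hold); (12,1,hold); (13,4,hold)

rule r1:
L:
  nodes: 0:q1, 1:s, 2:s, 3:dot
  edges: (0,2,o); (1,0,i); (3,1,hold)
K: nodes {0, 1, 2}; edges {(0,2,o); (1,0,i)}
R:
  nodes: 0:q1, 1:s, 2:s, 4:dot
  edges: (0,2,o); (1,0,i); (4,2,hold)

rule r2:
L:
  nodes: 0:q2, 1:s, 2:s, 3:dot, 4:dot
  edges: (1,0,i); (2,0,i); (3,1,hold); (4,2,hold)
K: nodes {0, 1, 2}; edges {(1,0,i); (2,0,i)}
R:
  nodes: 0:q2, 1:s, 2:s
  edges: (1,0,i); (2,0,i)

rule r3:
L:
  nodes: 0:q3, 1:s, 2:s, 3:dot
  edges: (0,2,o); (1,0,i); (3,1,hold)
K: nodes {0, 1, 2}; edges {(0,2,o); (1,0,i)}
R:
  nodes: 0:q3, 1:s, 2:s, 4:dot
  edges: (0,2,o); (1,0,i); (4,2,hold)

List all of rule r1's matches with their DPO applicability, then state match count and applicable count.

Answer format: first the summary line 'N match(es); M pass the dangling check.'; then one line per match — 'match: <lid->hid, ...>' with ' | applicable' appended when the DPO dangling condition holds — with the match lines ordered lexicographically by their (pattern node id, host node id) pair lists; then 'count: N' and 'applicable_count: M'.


3 match(es); 3 pass the dangling check.
match: 0->5, 1->1, 2->4, 3->8 | applicable
match: 0->5, 1->1, 2->4, 3->9 | applicable
match: 0->5, 1->1, 2->4, 3->12 | applicable
count: 3
applicable_count: 3
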